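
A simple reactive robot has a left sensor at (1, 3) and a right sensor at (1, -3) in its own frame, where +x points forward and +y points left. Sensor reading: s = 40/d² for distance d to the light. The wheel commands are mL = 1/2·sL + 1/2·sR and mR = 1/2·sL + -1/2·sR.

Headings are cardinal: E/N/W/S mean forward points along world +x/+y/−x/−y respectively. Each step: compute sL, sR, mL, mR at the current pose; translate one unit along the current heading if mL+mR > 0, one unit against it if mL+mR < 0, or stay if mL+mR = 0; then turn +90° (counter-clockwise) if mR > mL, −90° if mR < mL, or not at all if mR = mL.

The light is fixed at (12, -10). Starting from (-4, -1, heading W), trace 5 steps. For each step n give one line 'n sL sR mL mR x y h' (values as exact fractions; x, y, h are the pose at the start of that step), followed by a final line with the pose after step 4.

0 8/65 40/433 3032/28145 432/28145 -4 -1 W
1 2/25 5/37 199/1850 -51/1850 -5 -1 N
2 8/85 8/61 584/5185 -96/5185 -5 0 E
3 4/25 20/221 692/5525 192/5525 -4 0 S
4 8/65 40/433 3032/28145 432/28145 -4 -1 W
final -5 -1 N

n=0: pose=(-4,-1,W); sL=8/65, sR=40/433; mL=3032/28145, mR=432/28145; mL+mR=8/65 → advance +1; mR−mL=-40/433 → turn -1·90°
n=1: pose=(-5,-1,N); sL=2/25, sR=5/37; mL=199/1850, mR=-51/1850; mL+mR=2/25 → advance +1; mR−mL=-5/37 → turn -1·90°
n=2: pose=(-5,0,E); sL=8/85, sR=8/61; mL=584/5185, mR=-96/5185; mL+mR=8/85 → advance +1; mR−mL=-8/61 → turn -1·90°
n=3: pose=(-4,0,S); sL=4/25, sR=20/221; mL=692/5525, mR=192/5525; mL+mR=4/25 → advance +1; mR−mL=-20/221 → turn -1·90°
n=4: pose=(-4,-1,W); sL=8/65, sR=40/433; mL=3032/28145, mR=432/28145; mL+mR=8/65 → advance +1; mR−mL=-40/433 → turn -1·90°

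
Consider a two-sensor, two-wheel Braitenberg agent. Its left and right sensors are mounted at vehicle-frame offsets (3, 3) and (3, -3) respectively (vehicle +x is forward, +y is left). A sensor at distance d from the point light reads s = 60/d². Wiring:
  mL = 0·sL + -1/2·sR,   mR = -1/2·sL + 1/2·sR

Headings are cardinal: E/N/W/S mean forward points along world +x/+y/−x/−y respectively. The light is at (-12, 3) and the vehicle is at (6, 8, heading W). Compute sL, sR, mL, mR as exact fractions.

60/229 60/289 -30/289 -1800/66181

left sensor world pos  = (3, 5); dL² = 229
right sensor world pos = (3, 11); dR² = 289
sL = 60/229 = 60/229
sR = 60/289 = 60/289
mL = 0·sL + -1/2·sR = -30/289
mR = -1/2·sL + 1/2·sR = -1800/66181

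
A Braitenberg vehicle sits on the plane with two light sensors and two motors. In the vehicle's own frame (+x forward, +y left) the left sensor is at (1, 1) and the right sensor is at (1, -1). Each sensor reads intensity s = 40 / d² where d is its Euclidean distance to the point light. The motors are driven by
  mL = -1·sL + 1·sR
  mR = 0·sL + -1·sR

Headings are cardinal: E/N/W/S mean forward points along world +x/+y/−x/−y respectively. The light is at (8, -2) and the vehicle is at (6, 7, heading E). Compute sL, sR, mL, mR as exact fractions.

left sensor world pos  = (7, 8); dL² = 101
right sensor world pos = (7, 6); dR² = 65
sL = 40/101 = 40/101
sR = 40/65 = 8/13
mL = -1·sL + 1·sR = 288/1313
mR = 0·sL + -1·sR = -8/13

40/101 8/13 288/1313 -8/13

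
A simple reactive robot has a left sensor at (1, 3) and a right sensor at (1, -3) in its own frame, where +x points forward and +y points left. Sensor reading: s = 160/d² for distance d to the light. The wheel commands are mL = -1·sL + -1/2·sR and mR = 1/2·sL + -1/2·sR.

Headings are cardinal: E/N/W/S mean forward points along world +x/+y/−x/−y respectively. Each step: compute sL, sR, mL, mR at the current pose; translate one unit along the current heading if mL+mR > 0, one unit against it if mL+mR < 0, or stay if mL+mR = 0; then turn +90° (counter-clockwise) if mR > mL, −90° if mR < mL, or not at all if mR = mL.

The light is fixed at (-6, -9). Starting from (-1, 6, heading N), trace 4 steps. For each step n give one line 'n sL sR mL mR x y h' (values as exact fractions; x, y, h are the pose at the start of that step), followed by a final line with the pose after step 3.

n=0: pose=(-1,6,N); sL=8/13, sR=1/2; mL=-45/52, mR=3/52; mL+mR=-21/26 → advance -1; mR−mL=12/13 → turn +1·90°
n=1: pose=(-1,5,W); sL=160/137, sR=32/61; mL=-11952/8357, mR=2688/8357; mL+mR=-9264/8357 → advance -1; mR−mL=240/137 → turn +1·90°
n=2: pose=(0,5,S); sL=16/25, sR=80/89; mL=-2424/2225, mR=-288/2225; mL+mR=-2712/2225 → advance -1; mR−mL=24/25 → turn +1·90°
n=3: pose=(0,6,E); sL=160/373, sR=160/193; mL=-60720/71989, mR=-14400/71989; mL+mR=-75120/71989 → advance -1; mR−mL=240/373 → turn +1·90°

0 8/13 1/2 -45/52 3/52 -1 6 N
1 160/137 32/61 -11952/8357 2688/8357 -1 5 W
2 16/25 80/89 -2424/2225 -288/2225 0 5 S
3 160/373 160/193 -60720/71989 -14400/71989 0 6 E
final -1 6 N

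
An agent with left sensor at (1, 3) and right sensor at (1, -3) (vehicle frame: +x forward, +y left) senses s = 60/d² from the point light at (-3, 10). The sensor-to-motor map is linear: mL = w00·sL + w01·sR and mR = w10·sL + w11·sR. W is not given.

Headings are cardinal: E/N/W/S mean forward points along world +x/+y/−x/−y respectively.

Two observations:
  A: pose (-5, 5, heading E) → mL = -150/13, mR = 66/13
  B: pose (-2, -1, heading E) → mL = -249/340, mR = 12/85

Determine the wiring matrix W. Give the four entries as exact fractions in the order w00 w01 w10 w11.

-1 1/2 1/2 -1

obs A: pose=(-5,5,E) → sL=12, sR=12/13, mL=-150/13, mR=66/13
obs B: pose=(-2,-1,E) → sL=15/17, sR=3/10, mL=-249/340, mR=12/85
sensor matrix S = [[12, 12/13], [15/17, 3/10]]; det S = 3078/1105
solve [mL_A; mL_B] = S·[w00; w01] and [mR_A; mR_B] = S·[w10; w11]:
  w00 = -1, w01 = 1/2, w10 = 1/2, w11 = -1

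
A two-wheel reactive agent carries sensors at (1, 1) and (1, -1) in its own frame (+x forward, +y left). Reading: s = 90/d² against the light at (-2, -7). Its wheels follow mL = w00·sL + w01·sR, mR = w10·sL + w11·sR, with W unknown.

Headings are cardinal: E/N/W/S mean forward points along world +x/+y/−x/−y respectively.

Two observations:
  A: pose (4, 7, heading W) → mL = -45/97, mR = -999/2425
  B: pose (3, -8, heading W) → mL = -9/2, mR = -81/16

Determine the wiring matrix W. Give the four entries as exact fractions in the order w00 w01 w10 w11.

obs A: pose=(4,7,W) → sL=45/97, sR=9/25, mL=-45/97, mR=-999/2425
obs B: pose=(3,-8,W) → sL=9/2, sR=45/8, mL=-9/2, mR=-81/16
sensor matrix S = [[45/97, 9/25], [9/2, 45/8]]; det S = 19197/19400
solve [mL_A; mL_B] = S·[w00; w01] and [mR_A; mR_B] = S·[w10; w11]:
  w00 = -1, w01 = 0, w10 = -1/2, w11 = -1/2

-1 0 -1/2 -1/2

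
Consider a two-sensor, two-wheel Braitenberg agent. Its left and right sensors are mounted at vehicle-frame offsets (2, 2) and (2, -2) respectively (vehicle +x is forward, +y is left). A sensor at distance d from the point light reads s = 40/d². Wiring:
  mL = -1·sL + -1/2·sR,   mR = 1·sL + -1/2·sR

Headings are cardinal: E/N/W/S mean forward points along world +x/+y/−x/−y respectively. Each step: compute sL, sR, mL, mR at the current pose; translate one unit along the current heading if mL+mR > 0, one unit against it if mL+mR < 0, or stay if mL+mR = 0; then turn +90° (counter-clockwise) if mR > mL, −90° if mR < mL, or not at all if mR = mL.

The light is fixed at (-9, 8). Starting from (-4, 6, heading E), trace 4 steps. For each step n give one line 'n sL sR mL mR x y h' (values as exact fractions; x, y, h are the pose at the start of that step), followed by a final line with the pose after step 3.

0 40/49 8/13 -716/637 324/637 -4 6 E
1 10 10/9 -95/9 85/9 -5 6 N
2 40/29 8 -156/29 -76/29 -5 5 W
3 20/37 20/17 -710/629 -30/629 -4 5 S
final -4 6 E

n=0: pose=(-4,6,E); sL=40/49, sR=8/13; mL=-716/637, mR=324/637; mL+mR=-8/13 → advance -1; mR−mL=80/49 → turn +1·90°
n=1: pose=(-5,6,N); sL=10, sR=10/9; mL=-95/9, mR=85/9; mL+mR=-10/9 → advance -1; mR−mL=20 → turn +1·90°
n=2: pose=(-5,5,W); sL=40/29, sR=8; mL=-156/29, mR=-76/29; mL+mR=-8 → advance -1; mR−mL=80/29 → turn +1·90°
n=3: pose=(-4,5,S); sL=20/37, sR=20/17; mL=-710/629, mR=-30/629; mL+mR=-20/17 → advance -1; mR−mL=40/37 → turn +1·90°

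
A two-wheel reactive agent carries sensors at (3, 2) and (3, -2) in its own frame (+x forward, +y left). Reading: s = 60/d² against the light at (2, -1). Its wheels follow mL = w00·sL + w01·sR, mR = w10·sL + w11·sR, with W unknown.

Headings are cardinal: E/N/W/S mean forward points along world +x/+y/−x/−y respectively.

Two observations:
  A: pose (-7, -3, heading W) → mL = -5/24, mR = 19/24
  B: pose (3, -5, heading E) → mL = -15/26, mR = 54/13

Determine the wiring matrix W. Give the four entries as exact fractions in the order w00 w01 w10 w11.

obs A: pose=(-7,-3,W) → sL=3/8, sR=5/12, mL=-5/24, mR=19/24
obs B: pose=(3,-5,E) → sL=3, sR=15/13, mL=-15/26, mR=54/13
sensor matrix S = [[3/8, 5/12], [3, 15/13]]; det S = -85/104
solve [mL_A; mL_B] = S·[w00; w01] and [mR_A; mR_B] = S·[w10; w11]:
  w00 = 0, w01 = -1/2, w10 = 1, w11 = 1

0 -1/2 1 1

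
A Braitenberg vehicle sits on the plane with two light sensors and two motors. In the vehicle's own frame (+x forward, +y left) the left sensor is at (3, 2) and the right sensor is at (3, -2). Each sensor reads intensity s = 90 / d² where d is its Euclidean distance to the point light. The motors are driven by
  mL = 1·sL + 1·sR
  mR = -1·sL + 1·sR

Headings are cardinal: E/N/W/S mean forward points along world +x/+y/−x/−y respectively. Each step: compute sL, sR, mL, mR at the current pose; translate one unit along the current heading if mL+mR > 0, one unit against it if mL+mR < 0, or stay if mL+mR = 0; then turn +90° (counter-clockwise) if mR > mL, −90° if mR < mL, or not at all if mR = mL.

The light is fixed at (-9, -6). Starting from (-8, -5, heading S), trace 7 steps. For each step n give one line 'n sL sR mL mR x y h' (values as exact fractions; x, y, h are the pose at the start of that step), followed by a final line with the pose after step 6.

n=0: pose=(-8,-5,S); sL=90/13, sR=18; mL=324/13, mR=144/13; mL+mR=36 → advance +1; mR−mL=-180/13 → turn -1·90°
n=1: pose=(-8,-6,W); sL=45/4, sR=45/4; mL=45/2, mR=0; mL+mR=45/2 → advance +1; mR−mL=-45/2 → turn -1·90°
n=2: pose=(-9,-6,N); sL=90/13, sR=90/13; mL=180/13, mR=0; mL+mR=180/13 → advance +1; mR−mL=-180/13 → turn -1·90°
n=3: pose=(-9,-5,E); sL=5, sR=9; mL=14, mR=4; mL+mR=18 → advance +1; mR−mL=-10 → turn -1·90°
n=4: pose=(-8,-5,S); sL=90/13, sR=18; mL=324/13, mR=144/13; mL+mR=36 → advance +1; mR−mL=-180/13 → turn -1·90°
n=5: pose=(-8,-6,W); sL=45/4, sR=45/4; mL=45/2, mR=0; mL+mR=45/2 → advance +1; mR−mL=-45/2 → turn -1·90°
n=6: pose=(-9,-6,N); sL=90/13, sR=90/13; mL=180/13, mR=0; mL+mR=180/13 → advance +1; mR−mL=-180/13 → turn -1·90°

0 90/13 18 324/13 144/13 -8 -5 S
1 45/4 45/4 45/2 0 -8 -6 W
2 90/13 90/13 180/13 0 -9 -6 N
3 5 9 14 4 -9 -5 E
4 90/13 18 324/13 144/13 -8 -5 S
5 45/4 45/4 45/2 0 -8 -6 W
6 90/13 90/13 180/13 0 -9 -6 N
final -9 -5 E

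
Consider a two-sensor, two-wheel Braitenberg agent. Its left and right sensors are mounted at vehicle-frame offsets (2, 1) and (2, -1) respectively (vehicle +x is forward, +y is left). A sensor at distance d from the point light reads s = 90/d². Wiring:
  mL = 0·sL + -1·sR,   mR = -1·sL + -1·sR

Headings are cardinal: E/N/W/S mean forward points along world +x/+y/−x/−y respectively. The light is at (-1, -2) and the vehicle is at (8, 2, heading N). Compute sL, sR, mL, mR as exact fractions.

9/10 45/68 -45/68 -531/340

left sensor world pos  = (7, 4); dL² = 100
right sensor world pos = (9, 4); dR² = 136
sL = 90/100 = 9/10
sR = 90/136 = 45/68
mL = 0·sL + -1·sR = -45/68
mR = -1·sL + -1·sR = -531/340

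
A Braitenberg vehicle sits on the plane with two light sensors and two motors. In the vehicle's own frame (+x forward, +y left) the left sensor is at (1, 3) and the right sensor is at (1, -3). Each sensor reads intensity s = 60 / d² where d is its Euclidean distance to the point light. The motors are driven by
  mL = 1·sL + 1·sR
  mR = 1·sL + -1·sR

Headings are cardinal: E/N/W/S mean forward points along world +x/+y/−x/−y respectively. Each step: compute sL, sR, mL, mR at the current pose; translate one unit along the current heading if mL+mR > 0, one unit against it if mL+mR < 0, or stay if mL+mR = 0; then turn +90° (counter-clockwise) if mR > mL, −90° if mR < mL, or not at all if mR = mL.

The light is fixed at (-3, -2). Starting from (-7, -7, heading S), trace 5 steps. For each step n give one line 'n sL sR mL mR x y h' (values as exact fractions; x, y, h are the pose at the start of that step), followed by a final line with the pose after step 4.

0 60/37 12/17 1464/629 576/629 -7 -7 S
1 30/53 30/17 2100/901 -1080/901 -7 -8 W
2 60/89 60/29 7080/2581 -3600/2581 -8 -8 N
3 3 3/4 15/4 9/4 -8 -7 E
4 60/37 12/17 1464/629 576/629 -7 -7 S
final -7 -8 W

n=0: pose=(-7,-7,S); sL=60/37, sR=12/17; mL=1464/629, mR=576/629; mL+mR=120/37 → advance +1; mR−mL=-24/17 → turn -1·90°
n=1: pose=(-7,-8,W); sL=30/53, sR=30/17; mL=2100/901, mR=-1080/901; mL+mR=60/53 → advance +1; mR−mL=-60/17 → turn -1·90°
n=2: pose=(-8,-8,N); sL=60/89, sR=60/29; mL=7080/2581, mR=-3600/2581; mL+mR=120/89 → advance +1; mR−mL=-120/29 → turn -1·90°
n=3: pose=(-8,-7,E); sL=3, sR=3/4; mL=15/4, mR=9/4; mL+mR=6 → advance +1; mR−mL=-3/2 → turn -1·90°
n=4: pose=(-7,-7,S); sL=60/37, sR=12/17; mL=1464/629, mR=576/629; mL+mR=120/37 → advance +1; mR−mL=-24/17 → turn -1·90°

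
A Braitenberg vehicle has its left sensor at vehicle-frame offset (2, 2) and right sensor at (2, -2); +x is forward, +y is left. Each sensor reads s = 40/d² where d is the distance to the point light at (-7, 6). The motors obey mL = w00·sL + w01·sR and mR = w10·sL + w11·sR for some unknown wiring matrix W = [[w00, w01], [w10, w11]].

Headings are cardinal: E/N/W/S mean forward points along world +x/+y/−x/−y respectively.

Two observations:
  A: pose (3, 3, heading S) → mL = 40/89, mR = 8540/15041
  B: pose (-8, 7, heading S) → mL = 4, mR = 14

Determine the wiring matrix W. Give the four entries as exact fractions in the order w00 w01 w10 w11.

0 1 1/2 1

obs A: pose=(3,3,S) → sL=40/169, sR=40/89, mL=40/89, mR=8540/15041
obs B: pose=(-8,7,S) → sL=20, sR=4, mL=4, mR=14
sensor matrix S = [[40/169, 40/89], [20, 4]]; det S = -120960/15041
solve [mL_A; mL_B] = S·[w00; w01] and [mR_A; mR_B] = S·[w10; w11]:
  w00 = 0, w01 = 1, w10 = 1/2, w11 = 1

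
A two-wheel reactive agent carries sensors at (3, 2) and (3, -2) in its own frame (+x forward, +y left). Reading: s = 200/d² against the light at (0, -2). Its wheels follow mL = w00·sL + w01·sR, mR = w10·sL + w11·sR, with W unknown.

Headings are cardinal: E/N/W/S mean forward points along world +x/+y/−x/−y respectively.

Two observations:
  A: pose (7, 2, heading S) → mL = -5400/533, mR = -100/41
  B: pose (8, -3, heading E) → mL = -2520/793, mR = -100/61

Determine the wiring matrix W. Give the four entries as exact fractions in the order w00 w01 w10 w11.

obs A: pose=(7,2,S) → sL=100/41, sR=100/13, mL=-5400/533, mR=-100/41
obs B: pose=(8,-3,E) → sL=100/61, sR=20/13, mL=-2520/793, mR=-100/61
sensor matrix S = [[100/41, 100/13], [100/61, 20/13]]; det S = -288000/32513
solve [mL_A; mL_B] = S·[w00; w01] and [mR_A; mR_B] = S·[w10; w11]:
  w00 = -1, w01 = -1, w10 = -1, w11 = 0

-1 -1 -1 0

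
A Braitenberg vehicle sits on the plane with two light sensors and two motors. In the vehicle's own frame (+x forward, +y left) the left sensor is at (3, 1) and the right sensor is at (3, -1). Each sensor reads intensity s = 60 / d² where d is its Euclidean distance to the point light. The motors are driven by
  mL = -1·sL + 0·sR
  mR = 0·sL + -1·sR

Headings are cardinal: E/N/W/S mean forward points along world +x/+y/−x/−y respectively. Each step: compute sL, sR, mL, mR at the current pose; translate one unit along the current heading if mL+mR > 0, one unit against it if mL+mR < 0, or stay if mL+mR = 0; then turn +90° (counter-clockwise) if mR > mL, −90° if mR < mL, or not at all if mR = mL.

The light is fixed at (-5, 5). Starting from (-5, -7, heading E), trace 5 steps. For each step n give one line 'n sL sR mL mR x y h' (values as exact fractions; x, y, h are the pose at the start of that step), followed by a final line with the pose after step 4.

n=0: pose=(-5,-7,E); sL=6/13, sR=30/89; mL=-6/13, mR=-30/89; mL+mR=-924/1157 → advance -1; mR−mL=144/1157 → turn +1·90°
n=1: pose=(-6,-7,N); sL=12/17, sR=20/27; mL=-12/17, mR=-20/27; mL+mR=-664/459 → advance -1; mR−mL=-16/459 → turn -1·90°
n=2: pose=(-6,-8,E); sL=15/37, sR=3/10; mL=-15/37, mR=-3/10; mL+mR=-261/370 → advance -1; mR−mL=39/370 → turn +1·90°
n=3: pose=(-7,-8,N); sL=60/109, sR=60/101; mL=-60/109, mR=-60/101; mL+mR=-12600/11009 → advance -1; mR−mL=-480/11009 → turn -1·90°
n=4: pose=(-7,-9,E); sL=6/17, sR=30/113; mL=-6/17, mR=-30/113; mL+mR=-1188/1921 → advance -1; mR−mL=168/1921 → turn +1·90°

0 6/13 30/89 -6/13 -30/89 -5 -7 E
1 12/17 20/27 -12/17 -20/27 -6 -7 N
2 15/37 3/10 -15/37 -3/10 -6 -8 E
3 60/109 60/101 -60/109 -60/101 -7 -8 N
4 6/17 30/113 -6/17 -30/113 -7 -9 E
final -8 -9 N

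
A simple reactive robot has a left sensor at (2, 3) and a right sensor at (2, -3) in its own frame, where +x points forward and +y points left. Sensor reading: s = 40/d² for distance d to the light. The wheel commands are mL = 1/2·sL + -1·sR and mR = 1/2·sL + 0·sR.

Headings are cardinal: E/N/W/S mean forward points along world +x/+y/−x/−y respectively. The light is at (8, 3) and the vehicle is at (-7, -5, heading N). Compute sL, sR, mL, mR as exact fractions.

left sensor world pos  = (-10, -3); dL² = 360
right sensor world pos = (-4, -3); dR² = 180
sL = 40/360 = 1/9
sR = 40/180 = 2/9
mL = 1/2·sL + -1·sR = -1/6
mR = 1/2·sL + 0·sR = 1/18

1/9 2/9 -1/6 1/18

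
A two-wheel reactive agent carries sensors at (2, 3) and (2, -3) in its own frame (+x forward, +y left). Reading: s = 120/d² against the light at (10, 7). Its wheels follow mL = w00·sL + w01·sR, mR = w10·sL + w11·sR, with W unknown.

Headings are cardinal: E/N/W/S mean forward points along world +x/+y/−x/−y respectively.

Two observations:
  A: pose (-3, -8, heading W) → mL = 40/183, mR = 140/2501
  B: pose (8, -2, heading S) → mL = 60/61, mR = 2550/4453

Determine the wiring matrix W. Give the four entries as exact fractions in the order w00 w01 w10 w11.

1 0 1 -1/2

obs A: pose=(-3,-8,W) → sL=40/183, sR=40/123, mL=40/183, mR=140/2501
obs B: pose=(8,-2,S) → sL=60/61, sR=60/73, mL=60/61, mR=2550/4453
sensor matrix S = [[40/183, 40/123], [60/61, 60/73]]; det S = -25600/182573
solve [mL_A; mL_B] = S·[w00; w01] and [mR_A; mR_B] = S·[w10; w11]:
  w00 = 1, w01 = 0, w10 = 1, w11 = -1/2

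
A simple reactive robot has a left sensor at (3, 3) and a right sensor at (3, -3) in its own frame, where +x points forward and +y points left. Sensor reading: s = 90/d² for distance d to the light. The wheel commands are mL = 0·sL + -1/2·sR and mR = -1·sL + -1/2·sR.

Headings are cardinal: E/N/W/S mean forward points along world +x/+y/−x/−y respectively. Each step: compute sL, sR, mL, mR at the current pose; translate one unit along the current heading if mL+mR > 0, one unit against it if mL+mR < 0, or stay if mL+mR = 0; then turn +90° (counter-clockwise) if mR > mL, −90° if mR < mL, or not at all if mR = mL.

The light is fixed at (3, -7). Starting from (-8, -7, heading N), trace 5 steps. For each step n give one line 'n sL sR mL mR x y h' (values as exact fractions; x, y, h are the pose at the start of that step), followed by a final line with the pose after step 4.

0 18/41 90/73 -45/73 -3159/2993 -8 -7 N
1 45/34 9/8 -9/16 -513/272 -8 -8 E
2 90/97 90/241 -45/241 -26055/23377 -9 -8 S
3 5/13 5/13 -5/26 -15/26 -9 -7 W
4 18/41 90/73 -45/73 -3159/2993 -8 -7 N
final -8 -8 E

n=0: pose=(-8,-7,N); sL=18/41, sR=90/73; mL=-45/73, mR=-3159/2993; mL+mR=-5004/2993 → advance -1; mR−mL=-18/41 → turn -1·90°
n=1: pose=(-8,-8,E); sL=45/34, sR=9/8; mL=-9/16, mR=-513/272; mL+mR=-333/136 → advance -1; mR−mL=-45/34 → turn -1·90°
n=2: pose=(-9,-8,S); sL=90/97, sR=90/241; mL=-45/241, mR=-26055/23377; mL+mR=-30420/23377 → advance -1; mR−mL=-90/97 → turn -1·90°
n=3: pose=(-9,-7,W); sL=5/13, sR=5/13; mL=-5/26, mR=-15/26; mL+mR=-10/13 → advance -1; mR−mL=-5/13 → turn -1·90°
n=4: pose=(-8,-7,N); sL=18/41, sR=90/73; mL=-45/73, mR=-3159/2993; mL+mR=-5004/2993 → advance -1; mR−mL=-18/41 → turn -1·90°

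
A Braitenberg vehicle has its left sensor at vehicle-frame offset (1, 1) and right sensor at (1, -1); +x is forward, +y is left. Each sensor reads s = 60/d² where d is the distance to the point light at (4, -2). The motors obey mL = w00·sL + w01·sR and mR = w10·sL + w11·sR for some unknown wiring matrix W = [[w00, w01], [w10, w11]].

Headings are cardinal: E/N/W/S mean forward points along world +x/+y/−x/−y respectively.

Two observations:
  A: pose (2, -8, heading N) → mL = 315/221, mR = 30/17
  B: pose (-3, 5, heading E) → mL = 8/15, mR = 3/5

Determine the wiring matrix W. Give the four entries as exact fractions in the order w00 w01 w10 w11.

obs A: pose=(2,-8,N) → sL=30/17, sR=30/13, mL=315/221, mR=30/17
obs B: pose=(-3,5,E) → sL=3/5, sR=5/6, mL=8/15, mR=3/5
sensor matrix S = [[30/17, 30/13], [3/5, 5/6]]; det S = 19/221
solve [mL_A; mL_B] = S·[w00; w01] and [mR_A; mR_B] = S·[w10; w11]:
  w00 = -1/2, w01 = 1, w10 = 1, w11 = 0

-1/2 1 1 0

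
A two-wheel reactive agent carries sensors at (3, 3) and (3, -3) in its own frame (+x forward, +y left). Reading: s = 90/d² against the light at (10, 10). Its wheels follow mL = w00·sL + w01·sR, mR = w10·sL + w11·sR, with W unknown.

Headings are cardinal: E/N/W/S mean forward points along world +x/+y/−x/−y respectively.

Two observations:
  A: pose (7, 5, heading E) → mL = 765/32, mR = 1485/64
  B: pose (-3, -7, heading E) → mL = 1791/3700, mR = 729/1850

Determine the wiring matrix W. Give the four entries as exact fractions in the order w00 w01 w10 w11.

1 1 1 1/2

obs A: pose=(7,5,E) → sL=45/2, sR=45/32, mL=765/32, mR=1485/64
obs B: pose=(-3,-7,E) → sL=45/148, sR=9/50, mL=1791/3700, mR=729/1850
sensor matrix S = [[45/2, 45/32], [45/148, 9/50]]; det S = 85779/23680
solve [mL_A; mL_B] = S·[w00; w01] and [mR_A; mR_B] = S·[w10; w11]:
  w00 = 1, w01 = 1, w10 = 1, w11 = 1/2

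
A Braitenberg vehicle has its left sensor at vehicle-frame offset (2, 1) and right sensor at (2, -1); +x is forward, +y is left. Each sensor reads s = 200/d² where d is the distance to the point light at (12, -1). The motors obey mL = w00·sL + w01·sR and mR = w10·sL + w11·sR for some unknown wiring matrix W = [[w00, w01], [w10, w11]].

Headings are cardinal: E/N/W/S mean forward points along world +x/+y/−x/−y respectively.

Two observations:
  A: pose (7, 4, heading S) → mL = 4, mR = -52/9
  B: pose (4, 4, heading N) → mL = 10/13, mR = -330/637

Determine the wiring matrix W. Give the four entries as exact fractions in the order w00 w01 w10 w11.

1/2 0 -1 1/2

obs A: pose=(7,4,S) → sL=8, sR=40/9, mL=4, mR=-52/9
obs B: pose=(4,4,N) → sL=20/13, sR=100/49, mL=10/13, mR=-330/637
sensor matrix S = [[8, 40/9], [20/13, 100/49]]; det S = 54400/5733
solve [mL_A; mL_B] = S·[w00; w01] and [mR_A; mR_B] = S·[w10; w11]:
  w00 = 1/2, w01 = 0, w10 = -1, w11 = 1/2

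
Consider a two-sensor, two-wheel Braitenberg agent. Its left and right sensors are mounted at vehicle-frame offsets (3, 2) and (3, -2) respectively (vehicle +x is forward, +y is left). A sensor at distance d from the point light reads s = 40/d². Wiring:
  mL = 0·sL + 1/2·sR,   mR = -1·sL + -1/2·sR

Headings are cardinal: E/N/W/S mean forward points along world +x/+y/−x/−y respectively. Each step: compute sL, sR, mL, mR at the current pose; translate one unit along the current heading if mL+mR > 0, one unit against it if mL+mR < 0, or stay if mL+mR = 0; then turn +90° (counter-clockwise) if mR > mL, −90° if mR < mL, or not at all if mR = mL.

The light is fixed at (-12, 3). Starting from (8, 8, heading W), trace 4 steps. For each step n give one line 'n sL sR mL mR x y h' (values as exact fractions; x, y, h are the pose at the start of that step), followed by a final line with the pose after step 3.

n=0: pose=(8,8,W); sL=20/149, sR=20/169; mL=10/169, mR=-4870/25181; mL+mR=-20/149 → advance -1; mR−mL=-6360/25181 → turn -1·90°
n=1: pose=(9,8,N); sL=8/85, sR=40/593; mL=20/593, mR=-6444/50405; mL+mR=-8/85 → advance -1; mR−mL=-8144/50405 → turn -1·90°
n=2: pose=(9,7,E); sL=10/153, sR=2/29; mL=1/29, mR=-443/4437; mL+mR=-10/153 → advance -1; mR−mL=-596/4437 → turn -1·90°
n=3: pose=(8,7,S); sL=8/97, sR=8/65; mL=4/65, mR=-908/6305; mL+mR=-8/97 → advance -1; mR−mL=-1296/6305 → turn -1·90°

0 20/149 20/169 10/169 -4870/25181 8 8 W
1 8/85 40/593 20/593 -6444/50405 9 8 N
2 10/153 2/29 1/29 -443/4437 9 7 E
3 8/97 8/65 4/65 -908/6305 8 7 S
final 8 8 W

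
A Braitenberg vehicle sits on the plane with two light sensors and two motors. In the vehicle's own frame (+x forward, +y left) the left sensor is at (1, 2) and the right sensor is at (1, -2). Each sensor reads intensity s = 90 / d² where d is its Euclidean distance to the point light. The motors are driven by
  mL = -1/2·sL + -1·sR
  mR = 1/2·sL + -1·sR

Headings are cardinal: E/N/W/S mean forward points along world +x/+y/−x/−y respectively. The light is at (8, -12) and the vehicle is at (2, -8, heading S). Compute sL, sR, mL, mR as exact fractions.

18/5 90/73 -1107/365 207/365

left sensor world pos  = (4, -9); dL² = 25
right sensor world pos = (0, -9); dR² = 73
sL = 90/25 = 18/5
sR = 90/73 = 90/73
mL = -1/2·sL + -1·sR = -1107/365
mR = 1/2·sL + -1·sR = 207/365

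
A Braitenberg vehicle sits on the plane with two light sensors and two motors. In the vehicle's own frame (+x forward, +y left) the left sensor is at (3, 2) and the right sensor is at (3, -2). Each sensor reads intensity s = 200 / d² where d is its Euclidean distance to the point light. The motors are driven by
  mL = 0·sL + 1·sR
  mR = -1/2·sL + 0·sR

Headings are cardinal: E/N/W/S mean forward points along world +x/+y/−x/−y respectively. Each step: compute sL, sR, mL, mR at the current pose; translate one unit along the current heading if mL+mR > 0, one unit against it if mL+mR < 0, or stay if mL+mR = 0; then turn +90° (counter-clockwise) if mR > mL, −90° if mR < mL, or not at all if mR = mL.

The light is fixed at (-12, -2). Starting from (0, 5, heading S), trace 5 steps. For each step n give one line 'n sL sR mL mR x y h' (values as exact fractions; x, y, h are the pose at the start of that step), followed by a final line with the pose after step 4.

n=0: pose=(0,5,S); sL=50/53, sR=50/29; mL=50/29, mR=-25/53; mL+mR=1925/1537 → advance +1; mR−mL=-3375/1537 → turn -1·90°
n=1: pose=(0,4,W); sL=200/97, sR=40/29; mL=40/29, mR=-100/97; mL+mR=980/2813 → advance +1; mR−mL=-6780/2813 → turn -1·90°
n=2: pose=(-1,4,N); sL=100/81, sR=4/5; mL=4/5, mR=-50/81; mL+mR=74/405 → advance +1; mR−mL=-574/405 → turn -1·90°
n=3: pose=(-1,5,E); sL=200/277, sR=200/221; mL=200/221, mR=-100/277; mL+mR=33300/61217 → advance +1; mR−mL=-77500/61217 → turn -1·90°
n=4: pose=(0,5,S); sL=50/53, sR=50/29; mL=50/29, mR=-25/53; mL+mR=1925/1537 → advance +1; mR−mL=-3375/1537 → turn -1·90°

0 50/53 50/29 50/29 -25/53 0 5 S
1 200/97 40/29 40/29 -100/97 0 4 W
2 100/81 4/5 4/5 -50/81 -1 4 N
3 200/277 200/221 200/221 -100/277 -1 5 E
4 50/53 50/29 50/29 -25/53 0 5 S
final 0 4 W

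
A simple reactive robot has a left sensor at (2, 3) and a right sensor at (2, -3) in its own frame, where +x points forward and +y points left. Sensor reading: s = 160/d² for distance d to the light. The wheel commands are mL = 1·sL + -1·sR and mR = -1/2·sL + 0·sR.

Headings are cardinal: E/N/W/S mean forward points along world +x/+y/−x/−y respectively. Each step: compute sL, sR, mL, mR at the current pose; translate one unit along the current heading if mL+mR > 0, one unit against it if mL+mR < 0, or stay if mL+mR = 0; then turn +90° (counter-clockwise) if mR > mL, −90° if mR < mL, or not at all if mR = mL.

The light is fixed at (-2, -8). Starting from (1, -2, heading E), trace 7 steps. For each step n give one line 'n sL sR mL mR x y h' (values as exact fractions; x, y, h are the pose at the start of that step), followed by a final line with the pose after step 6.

0 80/53 80/17 -2880/901 -40/53 1 -2 E
1 32/13 160/89 768/1157 -16/13 0 -2 N
2 2 8 -6 -1 0 -3 E
3 160/53 32/13 384/689 -80/53 -1 -3 N
4 80/29 16 -384/29 -40/29 -1 -4 E
5 32/9 32/9 0 -16/9 -2 -4 N
6 4 40 -36 -2 -2 -5 E
final -3 -5 N

n=0: pose=(1,-2,E); sL=80/53, sR=80/17; mL=-2880/901, mR=-40/53; mL+mR=-3560/901 → advance -1; mR−mL=2200/901 → turn +1·90°
n=1: pose=(0,-2,N); sL=32/13, sR=160/89; mL=768/1157, mR=-16/13; mL+mR=-656/1157 → advance -1; mR−mL=-2192/1157 → turn -1·90°
n=2: pose=(0,-3,E); sL=2, sR=8; mL=-6, mR=-1; mL+mR=-7 → advance -1; mR−mL=5 → turn +1·90°
n=3: pose=(-1,-3,N); sL=160/53, sR=32/13; mL=384/689, mR=-80/53; mL+mR=-656/689 → advance -1; mR−mL=-1424/689 → turn -1·90°
n=4: pose=(-1,-4,E); sL=80/29, sR=16; mL=-384/29, mR=-40/29; mL+mR=-424/29 → advance -1; mR−mL=344/29 → turn +1·90°
n=5: pose=(-2,-4,N); sL=32/9, sR=32/9; mL=0, mR=-16/9; mL+mR=-16/9 → advance -1; mR−mL=-16/9 → turn -1·90°
n=6: pose=(-2,-5,E); sL=4, sR=40; mL=-36, mR=-2; mL+mR=-38 → advance -1; mR−mL=34 → turn +1·90°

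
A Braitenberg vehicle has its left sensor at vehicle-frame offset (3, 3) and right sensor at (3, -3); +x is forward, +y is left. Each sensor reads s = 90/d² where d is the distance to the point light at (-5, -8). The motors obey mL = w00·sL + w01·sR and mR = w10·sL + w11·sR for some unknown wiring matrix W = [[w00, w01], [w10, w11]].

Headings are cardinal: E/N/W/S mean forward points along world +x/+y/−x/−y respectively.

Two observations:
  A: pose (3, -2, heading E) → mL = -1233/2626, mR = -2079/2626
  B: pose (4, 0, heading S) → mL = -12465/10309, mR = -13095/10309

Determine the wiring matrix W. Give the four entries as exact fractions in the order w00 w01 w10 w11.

obs A: pose=(3,-2,E) → sL=45/101, sR=9/13, mL=-1233/2626, mR=-2079/2626
obs B: pose=(4,0,S) → sL=90/169, sR=90/61, mL=-12465/10309, mR=-13095/10309
sensor matrix S = [[45/101, 9/13], [90/169, 90/61]]; det S = 3907440/13535717
solve [mL_A; mL_B] = S·[w00; w01] and [mR_A; mR_B] = S·[w10; w11]:
  w00 = 1/2, w01 = -1, w10 = -1, w11 = -1/2

1/2 -1 -1 -1/2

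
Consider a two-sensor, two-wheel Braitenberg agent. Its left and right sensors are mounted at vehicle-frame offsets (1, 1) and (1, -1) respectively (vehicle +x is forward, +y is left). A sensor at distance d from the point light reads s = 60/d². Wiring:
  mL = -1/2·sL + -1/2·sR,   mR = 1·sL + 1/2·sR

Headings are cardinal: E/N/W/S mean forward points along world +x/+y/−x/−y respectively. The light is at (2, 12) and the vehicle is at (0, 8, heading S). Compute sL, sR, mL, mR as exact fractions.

30/13 30/17 -450/221 705/221

left sensor world pos  = (1, 7); dL² = 26
right sensor world pos = (-1, 7); dR² = 34
sL = 60/26 = 30/13
sR = 60/34 = 30/17
mL = -1/2·sL + -1/2·sR = -450/221
mR = 1·sL + 1/2·sR = 705/221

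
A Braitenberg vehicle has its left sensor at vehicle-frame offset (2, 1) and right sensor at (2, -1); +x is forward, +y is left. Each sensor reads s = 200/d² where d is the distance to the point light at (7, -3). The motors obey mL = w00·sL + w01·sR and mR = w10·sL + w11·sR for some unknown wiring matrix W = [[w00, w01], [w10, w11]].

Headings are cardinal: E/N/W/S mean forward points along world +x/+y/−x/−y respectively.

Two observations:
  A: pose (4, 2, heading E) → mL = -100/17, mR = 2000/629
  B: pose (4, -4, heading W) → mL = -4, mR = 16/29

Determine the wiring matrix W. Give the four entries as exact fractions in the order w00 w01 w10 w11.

0 -1/2 -1/2 1/2

obs A: pose=(4,2,E) → sL=200/37, sR=200/17, mL=-100/17, mR=2000/629
obs B: pose=(4,-4,W) → sL=200/29, sR=8, mL=-4, mR=16/29
sensor matrix S = [[200/37, 200/17], [200/29, 8]]; det S = -691200/18241
solve [mL_A; mL_B] = S·[w00; w01] and [mR_A; mR_B] = S·[w10; w11]:
  w00 = 0, w01 = -1/2, w10 = -1/2, w11 = 1/2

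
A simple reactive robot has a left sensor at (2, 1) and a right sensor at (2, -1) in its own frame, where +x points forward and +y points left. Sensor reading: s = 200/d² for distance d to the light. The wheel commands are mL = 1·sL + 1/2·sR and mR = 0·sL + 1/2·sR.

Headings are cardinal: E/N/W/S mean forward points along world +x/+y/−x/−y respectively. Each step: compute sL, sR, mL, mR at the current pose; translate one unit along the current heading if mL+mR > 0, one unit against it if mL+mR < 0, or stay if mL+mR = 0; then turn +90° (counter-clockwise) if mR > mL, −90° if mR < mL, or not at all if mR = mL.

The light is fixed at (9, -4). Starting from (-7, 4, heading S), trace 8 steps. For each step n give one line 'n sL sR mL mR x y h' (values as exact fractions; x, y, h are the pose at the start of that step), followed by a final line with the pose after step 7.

n=0: pose=(-7,4,S); sL=200/261, sR=8/13; mL=3644/3393, mR=4/13; mL+mR=4688/3393 → advance +1; mR−mL=-200/261 → turn -1·90°
n=1: pose=(-7,3,W); sL=5/9, sR=50/97; mL=710/873, mR=25/97; mL+mR=935/873 → advance +1; mR−mL=-5/9 → turn -1·90°
n=2: pose=(-8,3,N); sL=40/81, sR=200/337; mL=21580/27297, mR=100/337; mL+mR=29680/27297 → advance +1; mR−mL=-40/81 → turn -1·90°
n=3: pose=(-8,4,E); sL=100/153, sR=100/137; mL=21350/20961, mR=50/137; mL+mR=29000/20961 → advance +1; mR−mL=-100/153 → turn -1·90°
n=4: pose=(-7,4,S); sL=200/261, sR=8/13; mL=3644/3393, mR=4/13; mL+mR=4688/3393 → advance +1; mR−mL=-200/261 → turn -1·90°
n=5: pose=(-7,3,W); sL=5/9, sR=50/97; mL=710/873, mR=25/97; mL+mR=935/873 → advance +1; mR−mL=-5/9 → turn -1·90°
n=6: pose=(-8,3,N); sL=40/81, sR=200/337; mL=21580/27297, mR=100/337; mL+mR=29680/27297 → advance +1; mR−mL=-40/81 → turn -1·90°
n=7: pose=(-8,4,E); sL=100/153, sR=100/137; mL=21350/20961, mR=50/137; mL+mR=29000/20961 → advance +1; mR−mL=-100/153 → turn -1·90°

0 200/261 8/13 3644/3393 4/13 -7 4 S
1 5/9 50/97 710/873 25/97 -7 3 W
2 40/81 200/337 21580/27297 100/337 -8 3 N
3 100/153 100/137 21350/20961 50/137 -8 4 E
4 200/261 8/13 3644/3393 4/13 -7 4 S
5 5/9 50/97 710/873 25/97 -7 3 W
6 40/81 200/337 21580/27297 100/337 -8 3 N
7 100/153 100/137 21350/20961 50/137 -8 4 E
final -7 4 S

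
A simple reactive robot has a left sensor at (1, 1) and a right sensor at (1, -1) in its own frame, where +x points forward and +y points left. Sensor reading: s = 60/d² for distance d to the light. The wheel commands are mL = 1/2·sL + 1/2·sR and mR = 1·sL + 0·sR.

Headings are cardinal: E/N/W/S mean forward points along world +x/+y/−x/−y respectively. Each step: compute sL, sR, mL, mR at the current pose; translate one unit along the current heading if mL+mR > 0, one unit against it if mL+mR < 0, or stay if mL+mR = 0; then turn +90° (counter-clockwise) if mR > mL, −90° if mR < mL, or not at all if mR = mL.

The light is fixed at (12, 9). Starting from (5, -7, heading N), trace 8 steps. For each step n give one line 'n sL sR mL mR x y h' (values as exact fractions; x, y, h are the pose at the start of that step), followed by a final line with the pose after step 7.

n=0: pose=(5,-7,N); sL=60/289, sR=20/87; mL=5500/25143, mR=60/289; mL+mR=10720/25143 → advance +1; mR−mL=-280/25143 → turn -1·90°
n=1: pose=(5,-6,E); sL=15/58, sR=15/73; mL=1965/8468, mR=15/58; mL+mR=4155/8468 → advance +1; mR−mL=225/8468 → turn +1·90°
n=2: pose=(6,-6,N); sL=12/49, sR=60/221; mL=2796/10829, mR=12/49; mL+mR=5448/10829 → advance +1; mR−mL=-144/10829 → turn -1·90°
n=3: pose=(6,-5,E); sL=30/97, sR=6/25; mL=666/2425, mR=30/97; mL+mR=1416/2425 → advance +1; mR−mL=84/2425 → turn +1·90°
n=4: pose=(7,-5,N); sL=12/41, sR=12/37; mL=468/1517, mR=12/41; mL+mR=912/1517 → advance +1; mR−mL=-24/1517 → turn -1·90°
n=5: pose=(7,-4,E); sL=3/8, sR=15/53; mL=279/848, mR=3/8; mL+mR=597/848 → advance +1; mR−mL=39/848 → turn +1·90°
n=6: pose=(8,-4,N); sL=60/169, sR=20/51; mL=3220/8619, mR=60/169; mL+mR=6280/8619 → advance +1; mR−mL=-160/8619 → turn -1·90°
n=7: pose=(8,-3,E); sL=6/13, sR=30/89; mL=462/1157, mR=6/13; mL+mR=996/1157 → advance +1; mR−mL=72/1157 → turn +1·90°

0 60/289 20/87 5500/25143 60/289 5 -7 N
1 15/58 15/73 1965/8468 15/58 5 -6 E
2 12/49 60/221 2796/10829 12/49 6 -6 N
3 30/97 6/25 666/2425 30/97 6 -5 E
4 12/41 12/37 468/1517 12/41 7 -5 N
5 3/8 15/53 279/848 3/8 7 -4 E
6 60/169 20/51 3220/8619 60/169 8 -4 N
7 6/13 30/89 462/1157 6/13 8 -3 E
final 9 -3 N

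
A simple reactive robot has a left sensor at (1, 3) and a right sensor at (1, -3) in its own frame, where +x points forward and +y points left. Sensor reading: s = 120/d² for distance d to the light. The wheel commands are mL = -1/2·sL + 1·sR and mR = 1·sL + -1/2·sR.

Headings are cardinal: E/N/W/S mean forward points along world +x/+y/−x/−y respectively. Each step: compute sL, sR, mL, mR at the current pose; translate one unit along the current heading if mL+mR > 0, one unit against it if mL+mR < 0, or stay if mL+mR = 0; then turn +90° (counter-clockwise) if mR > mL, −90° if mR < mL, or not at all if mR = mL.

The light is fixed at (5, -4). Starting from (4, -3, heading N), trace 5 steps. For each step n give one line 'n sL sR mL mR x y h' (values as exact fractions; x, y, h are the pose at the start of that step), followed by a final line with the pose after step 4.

n=0: pose=(4,-3,N); sL=6, sR=15; mL=12, mR=-3/2; mL+mR=21/2 → advance +1; mR−mL=-27/2 → turn -1·90°
n=1: pose=(4,-2,E); sL=24/5, sR=120; mL=588/5, mR=-276/5; mL+mR=312/5 → advance +1; mR−mL=-864/5 → turn -1·90°
n=2: pose=(5,-2,S); sL=12, sR=12; mL=6, mR=6; mL+mR=12 → advance +1; mR−mL=0 → turn +0·90°
n=3: pose=(5,-3,S); sL=40/3, sR=40/3; mL=20/3, mR=20/3; mL+mR=40/3 → advance +1; mR−mL=0 → turn +0·90°
n=4: pose=(5,-4,S); sL=12, sR=12; mL=6, mR=6; mL+mR=12 → advance +1; mR−mL=0 → turn +0·90°

0 6 15 12 -3/2 4 -3 N
1 24/5 120 588/5 -276/5 4 -2 E
2 12 12 6 6 5 -2 S
3 40/3 40/3 20/3 20/3 5 -3 S
4 12 12 6 6 5 -4 S
final 5 -5 S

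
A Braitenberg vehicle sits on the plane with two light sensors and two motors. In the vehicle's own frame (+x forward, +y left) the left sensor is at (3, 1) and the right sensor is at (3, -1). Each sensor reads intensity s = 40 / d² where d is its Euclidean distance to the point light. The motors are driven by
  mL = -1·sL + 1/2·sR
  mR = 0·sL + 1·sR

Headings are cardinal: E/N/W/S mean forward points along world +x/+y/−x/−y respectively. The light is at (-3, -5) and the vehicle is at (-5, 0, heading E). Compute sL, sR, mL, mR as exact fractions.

40/37 40/17 60/629 40/17

left sensor world pos  = (-2, 1); dL² = 37
right sensor world pos = (-2, -1); dR² = 17
sL = 40/37 = 40/37
sR = 40/17 = 40/17
mL = -1·sL + 1/2·sR = 60/629
mR = 0·sL + 1·sR = 40/17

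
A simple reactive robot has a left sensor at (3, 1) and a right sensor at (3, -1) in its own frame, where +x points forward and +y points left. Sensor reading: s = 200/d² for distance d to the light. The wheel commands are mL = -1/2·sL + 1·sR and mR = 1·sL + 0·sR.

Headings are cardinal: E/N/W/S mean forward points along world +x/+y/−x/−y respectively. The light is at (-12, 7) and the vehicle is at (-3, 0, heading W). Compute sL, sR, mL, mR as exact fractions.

left sensor world pos  = (-6, -1); dL² = 100
right sensor world pos = (-6, 1); dR² = 72
sL = 200/100 = 2
sR = 200/72 = 25/9
mL = -1/2·sL + 1·sR = 16/9
mR = 1·sL + 0·sR = 2

2 25/9 16/9 2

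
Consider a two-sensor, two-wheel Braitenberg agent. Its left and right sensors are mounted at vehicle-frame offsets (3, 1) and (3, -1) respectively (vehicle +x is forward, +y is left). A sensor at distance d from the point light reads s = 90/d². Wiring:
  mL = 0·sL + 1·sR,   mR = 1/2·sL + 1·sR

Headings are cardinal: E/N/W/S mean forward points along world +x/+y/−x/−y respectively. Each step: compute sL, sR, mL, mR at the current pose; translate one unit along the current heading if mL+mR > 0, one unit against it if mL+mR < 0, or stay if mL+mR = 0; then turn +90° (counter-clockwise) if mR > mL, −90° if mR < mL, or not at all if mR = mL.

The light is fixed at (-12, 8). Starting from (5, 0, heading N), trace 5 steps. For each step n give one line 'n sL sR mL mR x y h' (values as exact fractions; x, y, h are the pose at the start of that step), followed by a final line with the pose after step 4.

n=0: pose=(5,0,N); sL=90/281, sR=90/349; mL=90/349, mR=40995/98069; mL+mR=66285/98069 → advance +1; mR−mL=45/281 → turn +1·90°
n=1: pose=(5,1,W); sL=9/26, sR=45/116; mL=45/116, mR=423/754; mL+mR=1431/1508 → advance +1; mR−mL=9/52 → turn +1·90°
n=2: pose=(4,1,S); sL=90/389, sR=18/65; mL=18/65, mR=9927/25285; mL+mR=16929/25285 → advance +1; mR−mL=45/389 → turn +1·90°
n=3: pose=(4,0,E); sL=9/41, sR=45/221; mL=45/221, mR=5679/18122; mL+mR=9369/18122 → advance +1; mR−mL=9/82 → turn +1·90°
n=4: pose=(5,0,N); sL=90/281, sR=90/349; mL=90/349, mR=40995/98069; mL+mR=66285/98069 → advance +1; mR−mL=45/281 → turn +1·90°

0 90/281 90/349 90/349 40995/98069 5 0 N
1 9/26 45/116 45/116 423/754 5 1 W
2 90/389 18/65 18/65 9927/25285 4 1 S
3 9/41 45/221 45/221 5679/18122 4 0 E
4 90/281 90/349 90/349 40995/98069 5 0 N
final 5 1 W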